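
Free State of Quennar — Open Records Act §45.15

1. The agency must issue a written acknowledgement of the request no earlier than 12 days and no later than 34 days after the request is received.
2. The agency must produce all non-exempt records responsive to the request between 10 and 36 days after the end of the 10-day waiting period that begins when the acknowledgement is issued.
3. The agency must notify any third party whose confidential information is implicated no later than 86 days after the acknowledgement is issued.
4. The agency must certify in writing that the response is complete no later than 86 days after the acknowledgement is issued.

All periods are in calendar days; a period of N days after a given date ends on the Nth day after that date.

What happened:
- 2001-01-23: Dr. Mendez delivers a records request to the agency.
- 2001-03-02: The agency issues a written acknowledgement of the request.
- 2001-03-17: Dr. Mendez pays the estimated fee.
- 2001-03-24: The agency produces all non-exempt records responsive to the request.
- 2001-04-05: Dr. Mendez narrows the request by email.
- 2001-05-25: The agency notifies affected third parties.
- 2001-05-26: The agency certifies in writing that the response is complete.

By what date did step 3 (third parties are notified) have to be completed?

Step 3 runs from 2001-03-02, when the acknowledgement is issued. 86 days after 2001-03-02 is 2001-05-27.

2001-05-27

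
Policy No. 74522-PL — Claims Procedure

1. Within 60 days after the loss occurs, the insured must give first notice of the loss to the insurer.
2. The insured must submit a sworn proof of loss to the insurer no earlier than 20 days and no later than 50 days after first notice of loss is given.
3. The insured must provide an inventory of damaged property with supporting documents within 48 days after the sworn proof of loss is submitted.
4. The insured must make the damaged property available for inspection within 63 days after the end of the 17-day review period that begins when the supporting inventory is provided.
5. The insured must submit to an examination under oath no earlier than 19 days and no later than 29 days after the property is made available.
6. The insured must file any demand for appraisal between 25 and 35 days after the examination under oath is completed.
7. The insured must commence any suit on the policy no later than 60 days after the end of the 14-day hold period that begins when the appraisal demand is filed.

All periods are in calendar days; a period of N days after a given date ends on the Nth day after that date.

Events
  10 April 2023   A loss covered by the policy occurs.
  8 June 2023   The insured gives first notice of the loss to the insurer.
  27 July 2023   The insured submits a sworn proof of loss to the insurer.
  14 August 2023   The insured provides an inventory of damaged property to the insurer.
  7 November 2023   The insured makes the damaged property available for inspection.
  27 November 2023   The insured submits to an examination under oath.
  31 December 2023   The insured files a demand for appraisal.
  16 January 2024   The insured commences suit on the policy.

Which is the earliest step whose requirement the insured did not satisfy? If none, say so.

(1) due by 10 April 2023 + 60 days = 9 June 2023; 8 June 2023 is within that limit.
(2) the permitted window runs from 8 June 2023 + 20 = 28 June 2023 to 8 June 2023 + 50 = 28 July 2023; done 27 July 2023, which is between those dates.
(3) due by 27 July 2023 + 48 days = 13 September 2023; done 14 August 2023 — timely.
(4) due by 31 August 2023 + 63 days = 2 November 2023; not done until 7 November 2023, 5 days after the deadline.
That is the first point of non-compliance.

Step 4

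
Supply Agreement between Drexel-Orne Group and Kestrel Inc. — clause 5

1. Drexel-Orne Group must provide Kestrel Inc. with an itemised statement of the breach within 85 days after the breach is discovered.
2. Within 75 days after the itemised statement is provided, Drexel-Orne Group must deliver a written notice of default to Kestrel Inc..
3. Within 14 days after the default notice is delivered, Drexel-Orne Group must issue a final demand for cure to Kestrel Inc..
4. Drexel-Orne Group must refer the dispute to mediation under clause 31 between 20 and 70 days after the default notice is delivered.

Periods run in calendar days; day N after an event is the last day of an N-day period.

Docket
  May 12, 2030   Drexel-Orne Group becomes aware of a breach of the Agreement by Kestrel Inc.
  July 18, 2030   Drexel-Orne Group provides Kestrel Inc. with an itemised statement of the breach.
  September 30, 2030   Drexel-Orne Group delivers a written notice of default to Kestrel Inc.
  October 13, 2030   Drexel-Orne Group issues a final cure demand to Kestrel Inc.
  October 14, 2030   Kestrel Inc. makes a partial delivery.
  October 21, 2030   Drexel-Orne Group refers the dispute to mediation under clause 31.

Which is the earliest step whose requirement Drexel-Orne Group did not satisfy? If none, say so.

None — every step was satisfied

Step 1 — counting 85 days from May 12, 2030 (when the breach is discovered) gives a deadline of August 5, 2030; July 18, 2030 is within that limit.
Step 2 — counting 75 days from July 18, 2030 (when the itemised statement is provided) gives a deadline of October 1, 2030; September 30, 2030 is within that limit.
Step 3 — counting 14 days from September 30, 2030 (when the default notice is delivered) gives a deadline of October 14, 2030; done October 13, 2030 — timely.
Step 4 — 20 and 70 days from September 30, 2030 (when the default notice is delivered) are October 20, 2030 and December 9, 2030 respectively; done October 21, 2030, which is between those dates.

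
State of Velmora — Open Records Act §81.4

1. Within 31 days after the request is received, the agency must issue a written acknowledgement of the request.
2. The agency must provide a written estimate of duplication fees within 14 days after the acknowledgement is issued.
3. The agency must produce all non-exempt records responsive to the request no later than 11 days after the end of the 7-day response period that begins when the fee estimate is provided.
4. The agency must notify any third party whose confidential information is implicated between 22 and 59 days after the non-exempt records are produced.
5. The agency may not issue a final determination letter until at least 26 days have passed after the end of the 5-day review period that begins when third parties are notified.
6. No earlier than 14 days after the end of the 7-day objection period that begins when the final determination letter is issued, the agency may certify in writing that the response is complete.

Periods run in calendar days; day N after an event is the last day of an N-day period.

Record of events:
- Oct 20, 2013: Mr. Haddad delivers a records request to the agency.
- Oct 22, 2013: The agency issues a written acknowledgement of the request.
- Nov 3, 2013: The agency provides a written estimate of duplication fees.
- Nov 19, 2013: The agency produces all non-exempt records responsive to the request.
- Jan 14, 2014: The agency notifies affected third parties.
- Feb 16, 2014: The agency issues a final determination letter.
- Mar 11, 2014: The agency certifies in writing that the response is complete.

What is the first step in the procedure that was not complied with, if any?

None — every step was satisfied

Step 1: 31 days after Oct 20, 2013 (when the request is received) is Nov 20, 2013; Oct 22, 2013 is within that limit.
Step 2: 14 days after Oct 22, 2013 (when the acknowledgement is issued) is Nov 5, 2013; done Nov 3, 2013 — timely.
Step 3: 11 days after Nov 10, 2013 (end of the 7-day response period, which began when the fee estimate is provided on Nov 3, 2013) is Nov 21, 2013; Nov 19, 2013 is within that limit.
Step 4: the window is 22–59 days after Nov 19, 2013 (when the non-exempt records are produced), so Dec 11, 2013 through Jan 17, 2014; done Jan 14, 2014, which is between those dates.
Step 5: the earliest permitted date is 26 days after Jan 19, 2014 (end of the 5-day review period, which began when third parties are notified on Jan 14, 2014), i.e. Feb 14, 2014; done Feb 16, 2014, after the minimum wait.
Step 6: the earliest permitted date is 14 days after Feb 23, 2014 (end of the 7-day objection period, which began when the final determination letter is issued on Feb 16, 2014), i.e. Mar 9, 2014; done Mar 11, 2014, after the minimum wait.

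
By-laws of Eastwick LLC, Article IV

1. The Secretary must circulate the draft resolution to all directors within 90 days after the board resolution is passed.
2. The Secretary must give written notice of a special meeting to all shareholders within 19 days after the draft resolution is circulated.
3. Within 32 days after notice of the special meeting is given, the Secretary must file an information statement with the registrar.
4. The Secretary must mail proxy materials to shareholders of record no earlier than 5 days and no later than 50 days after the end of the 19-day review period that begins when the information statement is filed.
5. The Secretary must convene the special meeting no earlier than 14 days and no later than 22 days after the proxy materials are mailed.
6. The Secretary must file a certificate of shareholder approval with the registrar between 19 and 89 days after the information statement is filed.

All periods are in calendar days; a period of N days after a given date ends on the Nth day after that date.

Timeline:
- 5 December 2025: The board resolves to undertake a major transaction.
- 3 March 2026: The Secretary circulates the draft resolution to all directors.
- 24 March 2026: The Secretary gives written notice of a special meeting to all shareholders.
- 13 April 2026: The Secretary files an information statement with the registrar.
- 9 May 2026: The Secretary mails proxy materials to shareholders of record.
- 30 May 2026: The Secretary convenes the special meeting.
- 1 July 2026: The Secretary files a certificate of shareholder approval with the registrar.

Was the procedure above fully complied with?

(1) due by 5 December 2025 + 90 days = 5 March 2026; done 3 March 2026 — timely.
(2) due by 3 March 2026 + 19 days = 22 March 2026; not done until 24 March 2026, 2 days after the deadline.
That is the first point of non-compliance.

No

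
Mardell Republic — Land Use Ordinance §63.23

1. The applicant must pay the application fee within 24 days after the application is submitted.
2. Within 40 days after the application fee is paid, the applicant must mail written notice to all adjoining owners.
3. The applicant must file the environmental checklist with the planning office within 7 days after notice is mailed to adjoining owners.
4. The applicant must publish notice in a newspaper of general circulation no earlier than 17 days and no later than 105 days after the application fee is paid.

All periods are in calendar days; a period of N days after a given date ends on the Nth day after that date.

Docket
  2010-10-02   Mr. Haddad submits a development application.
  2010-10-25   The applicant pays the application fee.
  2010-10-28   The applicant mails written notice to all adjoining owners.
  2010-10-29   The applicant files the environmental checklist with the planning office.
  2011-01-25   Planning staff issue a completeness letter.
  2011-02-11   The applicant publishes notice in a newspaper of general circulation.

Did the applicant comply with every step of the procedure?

No

Step 1: 24 days after 2010-10-02 (when the application is submitted) is 2010-10-26; done 2010-10-25 — timely.
Step 2: 40 days after 2010-10-25 (when the application fee is paid) is 2010-12-04; 2010-10-28 is within that limit.
Step 3: 7 days after 2010-10-28 (when notice is mailed to adjoining owners) is 2010-11-04; done 2010-10-29 — timely.
Step 4: the window is 17–105 days after 2010-10-25 (when the application fee is paid), so 2010-11-11 through 2011-02-07; done 2011-02-11 — 4 days after the window closed.
Later steps need not be reached.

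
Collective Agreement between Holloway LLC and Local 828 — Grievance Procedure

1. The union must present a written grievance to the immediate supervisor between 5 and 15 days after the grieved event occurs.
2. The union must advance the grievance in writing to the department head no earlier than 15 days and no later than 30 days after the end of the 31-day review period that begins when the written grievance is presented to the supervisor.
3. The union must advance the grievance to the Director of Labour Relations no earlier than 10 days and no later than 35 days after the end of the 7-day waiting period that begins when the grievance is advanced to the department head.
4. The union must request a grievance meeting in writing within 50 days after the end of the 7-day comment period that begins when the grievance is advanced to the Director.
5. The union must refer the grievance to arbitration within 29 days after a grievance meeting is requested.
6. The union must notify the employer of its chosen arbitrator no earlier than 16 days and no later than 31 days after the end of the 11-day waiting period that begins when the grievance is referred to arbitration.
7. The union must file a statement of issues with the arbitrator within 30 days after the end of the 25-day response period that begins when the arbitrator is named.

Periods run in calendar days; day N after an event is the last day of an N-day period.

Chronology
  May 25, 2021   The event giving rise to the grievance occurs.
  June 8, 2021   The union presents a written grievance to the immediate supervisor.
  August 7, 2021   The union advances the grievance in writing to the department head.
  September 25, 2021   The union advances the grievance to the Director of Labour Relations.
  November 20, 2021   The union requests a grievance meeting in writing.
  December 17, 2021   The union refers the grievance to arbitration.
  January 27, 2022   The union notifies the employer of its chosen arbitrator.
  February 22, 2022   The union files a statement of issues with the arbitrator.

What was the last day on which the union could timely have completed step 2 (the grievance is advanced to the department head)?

The written grievance is presented to the supervisor on June 8, 2021; the 31-day review period therefore ends July 9, 2021, and step 2 runs from that date. The window is 15–30 days after July 9, 2021; it closes on August 8, 2021.

August 8, 2021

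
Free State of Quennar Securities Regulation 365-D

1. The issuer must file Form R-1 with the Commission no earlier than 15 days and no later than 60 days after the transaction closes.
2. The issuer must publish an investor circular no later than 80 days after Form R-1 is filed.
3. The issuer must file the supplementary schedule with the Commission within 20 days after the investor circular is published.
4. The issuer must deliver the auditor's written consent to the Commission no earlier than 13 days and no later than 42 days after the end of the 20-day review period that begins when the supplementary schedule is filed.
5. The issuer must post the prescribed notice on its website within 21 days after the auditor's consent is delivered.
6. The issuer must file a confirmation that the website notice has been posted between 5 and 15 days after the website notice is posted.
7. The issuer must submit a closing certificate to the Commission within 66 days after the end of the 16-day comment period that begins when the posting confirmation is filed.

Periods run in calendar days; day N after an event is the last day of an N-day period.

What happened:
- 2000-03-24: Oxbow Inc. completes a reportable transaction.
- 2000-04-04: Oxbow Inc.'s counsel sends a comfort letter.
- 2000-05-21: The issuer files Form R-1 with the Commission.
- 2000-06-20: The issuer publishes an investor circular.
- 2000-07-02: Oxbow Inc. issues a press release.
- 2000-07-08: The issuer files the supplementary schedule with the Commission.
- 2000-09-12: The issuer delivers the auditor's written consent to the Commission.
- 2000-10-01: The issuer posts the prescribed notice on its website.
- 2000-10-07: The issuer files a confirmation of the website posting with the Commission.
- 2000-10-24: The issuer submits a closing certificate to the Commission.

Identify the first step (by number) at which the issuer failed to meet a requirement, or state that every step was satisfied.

Step 4

(1) the permitted window runs from 2000-03-24 + 15 = 2000-04-08 to 2000-03-24 + 60 = 2000-05-23; 2000-05-21 falls inside that range.
(2) due by 2000-05-21 + 80 days = 2000-08-09; 2000-06-20 is within that limit.
(3) due by 2000-06-20 + 20 days = 2000-07-10; done 2000-07-08 — timely.
(4) the permitted window runs from 2000-07-28 + 13 = 2000-08-10 to 2000-07-28 + 42 = 2000-09-08; 2000-09-12 is 4 days past the end of the window.
The procedure was therefore not followed at step 4.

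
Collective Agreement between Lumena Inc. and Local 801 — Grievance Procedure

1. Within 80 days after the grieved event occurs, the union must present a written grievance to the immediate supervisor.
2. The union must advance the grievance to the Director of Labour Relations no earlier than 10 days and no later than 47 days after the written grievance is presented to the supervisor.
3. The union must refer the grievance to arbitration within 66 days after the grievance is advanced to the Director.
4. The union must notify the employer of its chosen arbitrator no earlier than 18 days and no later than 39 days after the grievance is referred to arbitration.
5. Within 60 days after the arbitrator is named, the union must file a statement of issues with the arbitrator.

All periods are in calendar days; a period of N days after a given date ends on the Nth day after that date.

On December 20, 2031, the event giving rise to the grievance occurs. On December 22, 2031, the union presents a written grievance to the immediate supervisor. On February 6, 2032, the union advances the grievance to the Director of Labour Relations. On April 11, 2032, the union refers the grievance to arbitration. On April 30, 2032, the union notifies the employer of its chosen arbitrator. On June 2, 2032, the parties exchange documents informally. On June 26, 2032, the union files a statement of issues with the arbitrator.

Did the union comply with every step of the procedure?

Step 1 — counting 80 days from December 20, 2031 (when the grieved event occurs) gives a deadline of March 9, 2032; December 22, 2031 is within that limit.
Step 2 — 10 and 47 days from December 22, 2031 (when the written grievance is presented to the supervisor) are January 1, 2032 and February 7, 2032 respectively; done February 6, 2032, which is between those dates.
Step 3 — counting 66 days from February 6, 2032 (when the grievance is advanced to the Director) gives a deadline of April 12, 2032; done April 11, 2032 — timely.
Step 4 — 18 and 39 days from April 11, 2032 (when the grievance is referred to arbitration) are April 29, 2032 and May 20, 2032 respectively; done April 30, 2032, which is between those dates.
Step 5 — counting 60 days from April 30, 2032 (when the arbitrator is named) gives a deadline of June 29, 2032; June 26, 2032 is within that limit.

Yes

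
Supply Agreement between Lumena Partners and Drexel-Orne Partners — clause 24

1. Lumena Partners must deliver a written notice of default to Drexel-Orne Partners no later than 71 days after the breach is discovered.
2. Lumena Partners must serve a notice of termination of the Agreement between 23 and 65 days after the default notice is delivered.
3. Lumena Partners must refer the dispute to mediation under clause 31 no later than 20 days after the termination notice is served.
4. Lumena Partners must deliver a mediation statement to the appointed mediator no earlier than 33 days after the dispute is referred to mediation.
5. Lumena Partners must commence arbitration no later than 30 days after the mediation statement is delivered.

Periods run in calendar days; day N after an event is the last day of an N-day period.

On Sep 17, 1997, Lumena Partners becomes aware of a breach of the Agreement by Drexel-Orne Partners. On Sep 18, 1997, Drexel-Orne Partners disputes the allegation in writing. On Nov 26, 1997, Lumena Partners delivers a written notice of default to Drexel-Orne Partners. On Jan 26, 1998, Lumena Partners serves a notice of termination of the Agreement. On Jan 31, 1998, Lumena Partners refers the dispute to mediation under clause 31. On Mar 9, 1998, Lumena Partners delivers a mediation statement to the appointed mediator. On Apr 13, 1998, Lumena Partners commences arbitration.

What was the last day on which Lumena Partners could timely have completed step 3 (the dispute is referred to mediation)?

Step 3 runs from Jan 26, 1998, when the termination notice is served. 20 days after Jan 26, 1998 is Feb 15, 1998.

Feb 15, 1998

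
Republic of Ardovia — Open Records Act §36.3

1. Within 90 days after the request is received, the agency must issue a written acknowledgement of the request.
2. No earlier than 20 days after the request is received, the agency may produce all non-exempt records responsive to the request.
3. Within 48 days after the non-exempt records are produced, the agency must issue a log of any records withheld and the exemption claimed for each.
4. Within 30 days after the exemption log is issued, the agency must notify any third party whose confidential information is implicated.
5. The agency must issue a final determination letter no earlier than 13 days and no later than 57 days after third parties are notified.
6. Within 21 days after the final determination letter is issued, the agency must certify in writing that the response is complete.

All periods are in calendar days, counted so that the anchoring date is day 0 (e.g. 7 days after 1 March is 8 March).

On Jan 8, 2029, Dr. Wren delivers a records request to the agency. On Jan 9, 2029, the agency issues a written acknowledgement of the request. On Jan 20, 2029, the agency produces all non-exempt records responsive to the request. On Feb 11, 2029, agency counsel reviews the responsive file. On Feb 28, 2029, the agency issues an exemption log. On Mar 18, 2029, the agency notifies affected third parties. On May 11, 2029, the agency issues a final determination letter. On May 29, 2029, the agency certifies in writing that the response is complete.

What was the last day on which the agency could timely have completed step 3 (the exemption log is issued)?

Mar 9, 2029

Step 3 runs from Jan 20, 2029, when the non-exempt records are produced. 48 days after Jan 20, 2029 is Mar 9, 2029.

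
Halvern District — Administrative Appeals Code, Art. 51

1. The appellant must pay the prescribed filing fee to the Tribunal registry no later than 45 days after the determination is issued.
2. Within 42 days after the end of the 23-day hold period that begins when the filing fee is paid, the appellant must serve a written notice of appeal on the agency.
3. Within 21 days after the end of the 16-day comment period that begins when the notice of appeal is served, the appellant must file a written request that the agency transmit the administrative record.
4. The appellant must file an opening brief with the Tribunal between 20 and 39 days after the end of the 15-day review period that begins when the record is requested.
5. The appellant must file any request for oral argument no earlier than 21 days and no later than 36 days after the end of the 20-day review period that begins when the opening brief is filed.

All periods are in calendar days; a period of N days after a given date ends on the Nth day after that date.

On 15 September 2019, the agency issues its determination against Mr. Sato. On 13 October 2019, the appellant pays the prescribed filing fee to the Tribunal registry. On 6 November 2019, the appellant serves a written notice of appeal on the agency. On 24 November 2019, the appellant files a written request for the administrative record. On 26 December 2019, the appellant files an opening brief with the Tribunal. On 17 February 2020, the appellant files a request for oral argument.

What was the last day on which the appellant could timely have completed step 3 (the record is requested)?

13 December 2019

The notice of appeal is served on 6 November 2019; the 16-day comment period therefore ends 22 November 2019, and step 3 runs from that date. 21 days after 22 November 2019 is 13 December 2019.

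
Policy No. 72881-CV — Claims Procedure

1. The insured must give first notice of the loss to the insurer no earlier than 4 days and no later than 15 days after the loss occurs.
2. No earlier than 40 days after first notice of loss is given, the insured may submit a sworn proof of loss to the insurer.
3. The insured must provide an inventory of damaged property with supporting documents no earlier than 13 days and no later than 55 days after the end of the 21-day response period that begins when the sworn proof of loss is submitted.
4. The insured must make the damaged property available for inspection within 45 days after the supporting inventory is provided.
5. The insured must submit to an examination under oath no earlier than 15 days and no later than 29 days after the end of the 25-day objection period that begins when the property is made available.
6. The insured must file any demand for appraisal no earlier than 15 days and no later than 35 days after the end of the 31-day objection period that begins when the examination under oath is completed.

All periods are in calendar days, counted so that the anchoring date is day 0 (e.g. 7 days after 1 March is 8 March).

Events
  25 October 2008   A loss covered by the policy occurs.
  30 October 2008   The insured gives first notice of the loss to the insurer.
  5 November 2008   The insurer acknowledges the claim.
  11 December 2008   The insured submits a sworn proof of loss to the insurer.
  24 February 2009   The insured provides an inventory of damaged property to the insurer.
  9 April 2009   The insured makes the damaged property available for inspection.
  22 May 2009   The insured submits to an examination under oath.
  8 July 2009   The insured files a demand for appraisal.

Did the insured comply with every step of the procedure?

Yes

Step 1 — 4 and 15 days from 25 October 2008 (when the loss occurs) are 29 October 2008 and 9 November 2008 respectively; done 30 October 2008 — within the window.
Step 2 — must wait 40 days from 30 October 2008 (when first notice of loss is given), so not before 9 December 2008; 11 December 2008 is on or after that date.
Step 3 — 13 and 55 days from 1 January 2009 (end of the 21-day response period, which began when the sworn proof of loss is submitted on 11 December 2008) are 14 January 2009 and 25 February 2009 respectively; 24 February 2009 falls inside that range.
Step 4 — counting 45 days from 24 February 2009 (when the supporting inventory is provided) gives a deadline of 10 April 2009; 9 April 2009 is within that limit.
Step 5 — 15 and 29 days from 4 May 2009 (end of the 25-day objection period, which began when the property is made available on 9 April 2009) are 19 May 2009 and 2 June 2009 respectively; done 22 May 2009, which is between those dates.
Step 6 — 15 and 35 days from 22 June 2009 (end of the 31-day objection period, which began when the examination under oath is completed on 22 May 2009) are 7 July 2009 and 27 July 2009 respectively; done 8 July 2009 — within the window.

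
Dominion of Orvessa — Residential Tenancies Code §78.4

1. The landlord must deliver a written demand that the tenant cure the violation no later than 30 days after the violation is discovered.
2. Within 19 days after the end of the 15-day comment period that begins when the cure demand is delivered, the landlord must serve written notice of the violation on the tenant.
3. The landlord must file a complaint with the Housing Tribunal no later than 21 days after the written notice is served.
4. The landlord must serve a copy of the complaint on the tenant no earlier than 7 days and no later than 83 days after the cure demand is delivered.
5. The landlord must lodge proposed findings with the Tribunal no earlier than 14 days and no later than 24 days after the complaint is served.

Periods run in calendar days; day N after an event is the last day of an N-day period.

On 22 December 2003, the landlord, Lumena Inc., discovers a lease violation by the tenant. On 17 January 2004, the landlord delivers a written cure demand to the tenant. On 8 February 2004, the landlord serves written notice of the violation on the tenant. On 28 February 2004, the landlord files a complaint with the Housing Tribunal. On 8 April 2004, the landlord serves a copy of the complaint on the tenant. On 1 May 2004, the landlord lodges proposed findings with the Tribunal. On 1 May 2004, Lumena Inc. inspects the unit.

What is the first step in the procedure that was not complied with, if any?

Step 1 — counting 30 days from 22 December 2003 (when the violation is discovered) gives a deadline of 21 January 2004; done 17 January 2004 — timely.
Step 2 — counting 19 days from 1 February 2004 (end of the 15-day comment period, which began when the cure demand is delivered on 17 January 2004) gives a deadline of 20 February 2004; done 8 February 2004 — timely.
Step 3 — counting 21 days from 8 February 2004 (when the written notice is served) gives a deadline of 29 February 2004; done 28 February 2004 — timely.
Step 4 — 7 and 83 days from 17 January 2004 (when the cure demand is delivered) are 24 January 2004 and 9 April 2004 respectively; done 8 April 2004, which is between those dates.
Step 5 — 14 and 24 days from 8 April 2004 (when the complaint is served) are 22 April 2004 and 2 May 2004 respectively; 1 May 2004 falls inside that range.

None — every step was satisfied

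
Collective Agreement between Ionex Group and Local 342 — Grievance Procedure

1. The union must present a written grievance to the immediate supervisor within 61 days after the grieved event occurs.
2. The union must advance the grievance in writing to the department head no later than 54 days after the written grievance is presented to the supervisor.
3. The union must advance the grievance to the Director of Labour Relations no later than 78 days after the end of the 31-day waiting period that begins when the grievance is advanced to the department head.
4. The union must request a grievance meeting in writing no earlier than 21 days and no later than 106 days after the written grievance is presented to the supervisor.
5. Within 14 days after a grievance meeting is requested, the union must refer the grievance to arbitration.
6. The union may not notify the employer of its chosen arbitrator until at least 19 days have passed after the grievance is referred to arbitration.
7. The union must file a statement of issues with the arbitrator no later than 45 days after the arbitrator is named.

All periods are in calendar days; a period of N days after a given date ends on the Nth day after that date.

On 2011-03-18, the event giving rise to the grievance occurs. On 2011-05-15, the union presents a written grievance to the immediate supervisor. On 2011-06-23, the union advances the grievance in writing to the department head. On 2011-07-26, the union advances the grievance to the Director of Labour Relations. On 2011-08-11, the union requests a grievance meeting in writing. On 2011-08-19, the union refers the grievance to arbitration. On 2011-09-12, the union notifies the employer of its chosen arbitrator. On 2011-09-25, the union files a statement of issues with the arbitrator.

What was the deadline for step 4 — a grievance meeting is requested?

2011-08-29

Step 4 runs from 2011-05-15, when the written grievance is presented to the supervisor. The window is 21–106 days after 2011-05-15; it closes on 2011-08-29.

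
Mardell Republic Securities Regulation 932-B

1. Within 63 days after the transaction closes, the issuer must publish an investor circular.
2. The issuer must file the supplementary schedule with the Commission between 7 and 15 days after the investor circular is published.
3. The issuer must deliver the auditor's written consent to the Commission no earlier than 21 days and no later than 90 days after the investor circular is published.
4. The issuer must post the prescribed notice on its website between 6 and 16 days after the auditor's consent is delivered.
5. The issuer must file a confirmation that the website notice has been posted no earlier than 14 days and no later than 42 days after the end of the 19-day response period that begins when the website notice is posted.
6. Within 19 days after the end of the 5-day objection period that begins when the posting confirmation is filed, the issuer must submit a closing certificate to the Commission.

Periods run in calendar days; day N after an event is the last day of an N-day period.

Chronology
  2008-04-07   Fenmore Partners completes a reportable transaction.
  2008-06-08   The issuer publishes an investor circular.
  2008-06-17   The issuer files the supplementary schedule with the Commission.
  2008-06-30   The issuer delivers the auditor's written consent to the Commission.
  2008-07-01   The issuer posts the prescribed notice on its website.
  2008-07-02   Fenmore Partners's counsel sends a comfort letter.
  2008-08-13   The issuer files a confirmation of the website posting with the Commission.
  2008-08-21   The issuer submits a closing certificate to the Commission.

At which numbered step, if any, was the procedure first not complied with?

Step 1: 63 days after 2008-04-07 (when the transaction closes) is 2008-06-09; completed 2008-06-08, before the deadline.
Step 2: the window is 7–15 days after 2008-06-08 (when the investor circular is published), so 2008-06-15 through 2008-06-23; done 2008-06-17 — within the window.
Step 3: the window is 21–90 days after 2008-06-08 (when the investor circular is published), so 2008-06-29 through 2008-09-06; 2008-06-30 falls inside that range.
Step 4: the window is 6–16 days after 2008-06-30 (when the auditor's consent is delivered), so 2008-07-06 through 2008-07-16; done 2008-07-01 — 5 days before the window opened.
The analysis stops there.

Step 4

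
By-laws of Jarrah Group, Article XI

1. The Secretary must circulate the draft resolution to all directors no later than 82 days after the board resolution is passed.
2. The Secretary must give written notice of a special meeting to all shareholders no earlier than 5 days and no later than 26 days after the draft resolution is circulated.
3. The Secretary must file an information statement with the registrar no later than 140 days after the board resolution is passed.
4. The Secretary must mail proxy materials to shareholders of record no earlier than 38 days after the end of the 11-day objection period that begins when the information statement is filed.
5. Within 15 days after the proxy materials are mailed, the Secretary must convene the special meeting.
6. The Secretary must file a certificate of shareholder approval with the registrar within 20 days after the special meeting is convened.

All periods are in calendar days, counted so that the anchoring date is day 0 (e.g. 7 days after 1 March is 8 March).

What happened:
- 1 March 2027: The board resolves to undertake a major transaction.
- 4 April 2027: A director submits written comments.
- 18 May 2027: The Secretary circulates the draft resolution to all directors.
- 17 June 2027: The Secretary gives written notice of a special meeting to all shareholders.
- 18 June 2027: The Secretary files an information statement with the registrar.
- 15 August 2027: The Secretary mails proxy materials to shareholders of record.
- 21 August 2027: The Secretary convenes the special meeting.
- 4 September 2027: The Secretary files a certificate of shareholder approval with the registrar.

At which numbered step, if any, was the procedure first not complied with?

Step 2

(1) due by 1 March 2027 + 82 days = 22 May 2027; completed 18 May 2027, before the deadline.
(2) the permitted window runs from 18 May 2027 + 5 = 23 May 2027 to 18 May 2027 + 26 = 13 June 2027; done 17 June 2027 — 4 days after the window closed.
No need to go further; step 2 was not satisfied.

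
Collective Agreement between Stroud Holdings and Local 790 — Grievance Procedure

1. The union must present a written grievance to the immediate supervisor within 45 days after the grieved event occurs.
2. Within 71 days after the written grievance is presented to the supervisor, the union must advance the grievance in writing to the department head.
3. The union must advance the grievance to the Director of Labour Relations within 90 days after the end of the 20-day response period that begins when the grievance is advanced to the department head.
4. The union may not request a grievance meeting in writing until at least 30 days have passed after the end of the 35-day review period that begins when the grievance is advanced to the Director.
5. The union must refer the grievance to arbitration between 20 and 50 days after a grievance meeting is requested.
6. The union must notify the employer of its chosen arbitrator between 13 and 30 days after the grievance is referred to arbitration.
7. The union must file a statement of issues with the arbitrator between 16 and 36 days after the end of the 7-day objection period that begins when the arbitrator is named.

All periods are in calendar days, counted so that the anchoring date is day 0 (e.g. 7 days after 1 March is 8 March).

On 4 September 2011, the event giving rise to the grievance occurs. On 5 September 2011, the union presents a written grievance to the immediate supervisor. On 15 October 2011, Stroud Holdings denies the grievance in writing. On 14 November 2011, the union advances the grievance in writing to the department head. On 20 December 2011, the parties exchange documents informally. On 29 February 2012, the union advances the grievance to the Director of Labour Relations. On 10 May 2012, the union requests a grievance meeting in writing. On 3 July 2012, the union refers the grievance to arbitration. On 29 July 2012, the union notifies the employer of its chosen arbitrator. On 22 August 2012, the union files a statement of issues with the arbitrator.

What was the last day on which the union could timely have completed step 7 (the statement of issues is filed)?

10 September 2012

The arbitrator is named on 29 July 2012; the 7-day objection period therefore ends 5 August 2012, and step 7 runs from that date. The window is 16–36 days after 5 August 2012; it closes on 10 September 2012.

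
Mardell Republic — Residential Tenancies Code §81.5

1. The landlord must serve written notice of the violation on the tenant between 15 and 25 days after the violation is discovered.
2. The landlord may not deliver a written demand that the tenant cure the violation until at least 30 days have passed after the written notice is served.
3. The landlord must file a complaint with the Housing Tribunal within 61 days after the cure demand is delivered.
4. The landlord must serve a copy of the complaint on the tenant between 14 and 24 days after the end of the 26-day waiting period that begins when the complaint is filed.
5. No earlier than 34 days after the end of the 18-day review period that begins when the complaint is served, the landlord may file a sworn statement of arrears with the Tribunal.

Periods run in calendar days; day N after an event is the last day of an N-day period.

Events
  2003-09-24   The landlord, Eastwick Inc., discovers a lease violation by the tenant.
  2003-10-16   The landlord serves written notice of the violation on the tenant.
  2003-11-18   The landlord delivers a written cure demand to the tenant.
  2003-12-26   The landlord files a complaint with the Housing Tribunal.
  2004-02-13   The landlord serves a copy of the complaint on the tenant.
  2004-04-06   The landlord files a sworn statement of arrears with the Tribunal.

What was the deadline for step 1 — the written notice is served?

2003-10-19

Step 1 runs from 2003-09-24, when the violation is discovered. The window is 15–25 days after 2003-09-24; it closes on 2003-10-19.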